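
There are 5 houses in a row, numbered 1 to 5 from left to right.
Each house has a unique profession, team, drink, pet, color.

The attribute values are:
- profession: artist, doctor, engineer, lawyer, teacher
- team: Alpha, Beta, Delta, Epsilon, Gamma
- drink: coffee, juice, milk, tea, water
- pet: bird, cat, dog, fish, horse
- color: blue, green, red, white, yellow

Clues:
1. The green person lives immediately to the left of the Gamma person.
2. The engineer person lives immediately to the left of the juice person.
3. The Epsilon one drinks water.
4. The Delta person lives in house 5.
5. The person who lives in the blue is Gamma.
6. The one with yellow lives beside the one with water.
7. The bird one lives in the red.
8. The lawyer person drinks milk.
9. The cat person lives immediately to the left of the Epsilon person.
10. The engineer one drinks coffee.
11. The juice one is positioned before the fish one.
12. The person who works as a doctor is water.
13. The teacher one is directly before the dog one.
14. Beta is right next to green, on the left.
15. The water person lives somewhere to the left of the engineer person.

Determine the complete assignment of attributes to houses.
Solution:

House | Profession | Team | Drink | Pet | Color
-----------------------------------------------
  1   | teacher | Beta | tea | cat | yellow
  2   | doctor | Epsilon | water | dog | green
  3   | engineer | Gamma | coffee | horse | blue
  4   | artist | Alpha | juice | bird | red
  5   | lawyer | Delta | milk | fish | white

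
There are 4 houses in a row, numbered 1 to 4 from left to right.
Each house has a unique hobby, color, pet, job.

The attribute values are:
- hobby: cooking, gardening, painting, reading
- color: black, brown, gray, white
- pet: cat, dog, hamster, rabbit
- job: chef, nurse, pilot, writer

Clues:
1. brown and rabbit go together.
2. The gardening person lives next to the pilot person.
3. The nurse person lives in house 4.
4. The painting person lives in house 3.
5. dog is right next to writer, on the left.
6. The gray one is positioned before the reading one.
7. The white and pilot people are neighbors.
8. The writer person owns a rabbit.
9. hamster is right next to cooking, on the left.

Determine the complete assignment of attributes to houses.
Solution:

House | Hobby | Color | Pet | Job
---------------------------------
  1   | gardening | white | hamster | chef
  2   | cooking | gray | dog | pilot
  3   | painting | brown | rabbit | writer
  4   | reading | black | cat | nurse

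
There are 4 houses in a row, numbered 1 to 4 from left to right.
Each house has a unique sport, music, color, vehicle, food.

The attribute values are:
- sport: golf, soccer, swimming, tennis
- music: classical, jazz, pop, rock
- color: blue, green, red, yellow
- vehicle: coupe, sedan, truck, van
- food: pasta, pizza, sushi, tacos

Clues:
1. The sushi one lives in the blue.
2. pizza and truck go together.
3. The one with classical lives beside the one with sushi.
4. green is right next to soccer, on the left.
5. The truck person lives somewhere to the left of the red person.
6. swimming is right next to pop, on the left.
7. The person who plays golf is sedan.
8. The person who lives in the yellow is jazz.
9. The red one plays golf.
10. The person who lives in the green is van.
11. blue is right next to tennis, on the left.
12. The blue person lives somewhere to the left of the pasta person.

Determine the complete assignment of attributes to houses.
Solution:

House | Sport | Music | Color | Vehicle | Food
----------------------------------------------
  1   | swimming | classical | green | van | tacos
  2   | soccer | pop | blue | coupe | sushi
  3   | tennis | jazz | yellow | truck | pizza
  4   | golf | rock | red | sedan | pasta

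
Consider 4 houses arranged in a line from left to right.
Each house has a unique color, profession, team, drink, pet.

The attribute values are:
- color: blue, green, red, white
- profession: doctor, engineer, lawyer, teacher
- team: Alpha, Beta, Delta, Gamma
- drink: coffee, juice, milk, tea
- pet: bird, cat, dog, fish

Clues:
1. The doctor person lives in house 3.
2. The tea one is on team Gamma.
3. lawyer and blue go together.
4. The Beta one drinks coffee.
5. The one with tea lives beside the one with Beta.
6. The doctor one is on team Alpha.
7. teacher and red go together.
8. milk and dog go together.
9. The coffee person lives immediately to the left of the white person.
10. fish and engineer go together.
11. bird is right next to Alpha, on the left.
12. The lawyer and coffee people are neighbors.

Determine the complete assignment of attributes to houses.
Solution:

House | Color | Profession | Team | Drink | Pet
-----------------------------------------------
  1   | blue | lawyer | Gamma | tea | cat
  2   | red | teacher | Beta | coffee | bird
  3   | white | doctor | Alpha | milk | dog
  4   | green | engineer | Delta | juice | fish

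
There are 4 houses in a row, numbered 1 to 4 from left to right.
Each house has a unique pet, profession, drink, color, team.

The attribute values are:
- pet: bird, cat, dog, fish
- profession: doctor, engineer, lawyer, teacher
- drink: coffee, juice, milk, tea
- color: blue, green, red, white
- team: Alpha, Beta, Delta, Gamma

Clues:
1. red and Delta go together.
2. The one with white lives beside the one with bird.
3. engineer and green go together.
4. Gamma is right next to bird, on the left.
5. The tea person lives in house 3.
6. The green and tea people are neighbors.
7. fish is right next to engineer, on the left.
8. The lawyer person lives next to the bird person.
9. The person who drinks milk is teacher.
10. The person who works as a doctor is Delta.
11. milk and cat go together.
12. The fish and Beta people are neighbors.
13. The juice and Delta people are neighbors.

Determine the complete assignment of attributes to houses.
Solution:

House | Pet | Profession | Drink | Color | Team
-----------------------------------------------
  1   | fish | lawyer | coffee | white | Gamma
  2   | bird | engineer | juice | green | Beta
  3   | dog | doctor | tea | red | Delta
  4   | cat | teacher | milk | blue | Alpha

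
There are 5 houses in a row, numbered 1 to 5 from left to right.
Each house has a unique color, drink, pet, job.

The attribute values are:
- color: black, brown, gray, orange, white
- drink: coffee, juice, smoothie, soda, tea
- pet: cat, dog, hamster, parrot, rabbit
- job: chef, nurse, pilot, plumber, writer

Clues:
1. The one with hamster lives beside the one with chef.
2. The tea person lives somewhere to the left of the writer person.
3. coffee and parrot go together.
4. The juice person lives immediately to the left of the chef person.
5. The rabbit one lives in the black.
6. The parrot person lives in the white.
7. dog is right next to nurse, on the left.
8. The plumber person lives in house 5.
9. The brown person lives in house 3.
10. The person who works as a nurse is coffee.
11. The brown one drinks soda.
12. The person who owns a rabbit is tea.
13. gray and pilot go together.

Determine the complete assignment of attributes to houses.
Solution:

House | Color | Drink | Pet | Job
---------------------------------
  1   | gray | juice | hamster | pilot
  2   | black | tea | rabbit | chef
  3   | brown | soda | dog | writer
  4   | white | coffee | parrot | nurse
  5   | orange | smoothie | cat | plumber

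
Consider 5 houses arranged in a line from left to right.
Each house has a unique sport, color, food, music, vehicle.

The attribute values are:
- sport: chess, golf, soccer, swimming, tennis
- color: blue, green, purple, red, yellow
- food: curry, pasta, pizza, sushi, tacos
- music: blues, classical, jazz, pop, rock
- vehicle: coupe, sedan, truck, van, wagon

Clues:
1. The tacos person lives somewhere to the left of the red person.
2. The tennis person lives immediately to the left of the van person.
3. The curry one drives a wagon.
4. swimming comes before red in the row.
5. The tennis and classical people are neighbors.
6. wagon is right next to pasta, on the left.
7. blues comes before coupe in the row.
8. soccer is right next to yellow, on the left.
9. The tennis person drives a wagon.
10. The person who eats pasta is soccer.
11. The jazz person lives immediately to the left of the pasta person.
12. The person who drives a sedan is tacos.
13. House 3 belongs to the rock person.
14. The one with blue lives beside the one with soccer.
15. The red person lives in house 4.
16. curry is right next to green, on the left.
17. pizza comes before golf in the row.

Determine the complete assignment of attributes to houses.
Solution:

House | Sport | Color | Food | Music | Vehicle
----------------------------------------------
  1   | tennis | blue | curry | jazz | wagon
  2   | soccer | green | pasta | classical | van
  3   | swimming | yellow | tacos | rock | sedan
  4   | chess | red | pizza | blues | truck
  5   | golf | purple | sushi | pop | coupe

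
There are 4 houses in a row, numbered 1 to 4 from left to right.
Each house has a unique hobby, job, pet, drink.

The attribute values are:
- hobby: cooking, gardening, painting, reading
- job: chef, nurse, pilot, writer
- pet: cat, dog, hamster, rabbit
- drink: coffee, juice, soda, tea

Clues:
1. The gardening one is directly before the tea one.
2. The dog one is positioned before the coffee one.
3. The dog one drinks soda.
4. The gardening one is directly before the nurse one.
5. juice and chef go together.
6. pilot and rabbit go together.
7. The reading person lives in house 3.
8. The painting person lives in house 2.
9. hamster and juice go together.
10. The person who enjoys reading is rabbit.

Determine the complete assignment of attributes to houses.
Solution:

House | Hobby | Job | Pet | Drink
---------------------------------
  1   | gardening | writer | dog | soda
  2   | painting | nurse | cat | tea
  3   | reading | pilot | rabbit | coffee
  4   | cooking | chef | hamster | juice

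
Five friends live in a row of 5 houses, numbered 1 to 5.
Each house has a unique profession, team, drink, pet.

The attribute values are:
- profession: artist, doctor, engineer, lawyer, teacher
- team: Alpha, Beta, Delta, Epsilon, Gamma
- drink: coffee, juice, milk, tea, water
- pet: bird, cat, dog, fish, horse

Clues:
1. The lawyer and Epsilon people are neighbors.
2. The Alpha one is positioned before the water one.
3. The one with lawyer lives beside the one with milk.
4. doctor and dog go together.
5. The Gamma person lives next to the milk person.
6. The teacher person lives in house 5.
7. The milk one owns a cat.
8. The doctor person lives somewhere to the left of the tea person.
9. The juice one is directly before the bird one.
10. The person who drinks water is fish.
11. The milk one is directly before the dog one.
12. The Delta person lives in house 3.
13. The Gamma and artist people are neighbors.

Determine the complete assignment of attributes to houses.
Solution:

House | Profession | Team | Drink | Pet
---------------------------------------
  1   | lawyer | Gamma | coffee | horse
  2   | artist | Epsilon | milk | cat
  3   | doctor | Delta | juice | dog
  4   | engineer | Alpha | tea | bird
  5   | teacher | Beta | water | fish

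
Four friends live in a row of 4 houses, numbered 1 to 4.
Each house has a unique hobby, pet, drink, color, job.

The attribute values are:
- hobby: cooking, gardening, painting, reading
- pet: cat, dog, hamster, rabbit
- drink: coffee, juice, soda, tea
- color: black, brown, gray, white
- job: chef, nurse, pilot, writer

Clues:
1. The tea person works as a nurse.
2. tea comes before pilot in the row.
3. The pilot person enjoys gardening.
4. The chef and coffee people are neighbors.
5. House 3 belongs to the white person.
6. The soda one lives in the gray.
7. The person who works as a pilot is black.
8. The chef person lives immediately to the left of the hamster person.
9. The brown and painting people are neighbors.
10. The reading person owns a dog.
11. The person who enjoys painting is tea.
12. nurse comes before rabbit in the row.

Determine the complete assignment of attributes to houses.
Solution:

House | Hobby | Pet | Drink | Color | Job
-----------------------------------------
  1   | reading | dog | soda | gray | chef
  2   | cooking | hamster | coffee | brown | writer
  3   | painting | cat | tea | white | nurse
  4   | gardening | rabbit | juice | black | pilot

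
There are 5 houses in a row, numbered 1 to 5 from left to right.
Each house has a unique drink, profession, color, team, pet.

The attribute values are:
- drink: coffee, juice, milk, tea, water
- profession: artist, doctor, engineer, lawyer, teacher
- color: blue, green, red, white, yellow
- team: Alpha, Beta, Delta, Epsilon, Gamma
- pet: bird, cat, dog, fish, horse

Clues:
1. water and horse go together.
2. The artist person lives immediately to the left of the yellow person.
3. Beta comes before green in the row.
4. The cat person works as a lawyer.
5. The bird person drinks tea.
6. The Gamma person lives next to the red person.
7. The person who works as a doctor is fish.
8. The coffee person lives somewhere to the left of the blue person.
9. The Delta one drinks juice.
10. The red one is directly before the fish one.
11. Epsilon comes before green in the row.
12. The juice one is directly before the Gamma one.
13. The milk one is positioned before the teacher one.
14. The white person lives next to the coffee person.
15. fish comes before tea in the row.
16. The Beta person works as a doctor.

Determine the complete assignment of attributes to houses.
Solution:

House | Drink | Profession | Color | Team | Pet
-----------------------------------------------
  1   | juice | artist | white | Delta | dog
  2   | coffee | lawyer | yellow | Gamma | cat
  3   | water | engineer | red | Epsilon | horse
  4   | milk | doctor | blue | Beta | fish
  5   | tea | teacher | green | Alpha | bird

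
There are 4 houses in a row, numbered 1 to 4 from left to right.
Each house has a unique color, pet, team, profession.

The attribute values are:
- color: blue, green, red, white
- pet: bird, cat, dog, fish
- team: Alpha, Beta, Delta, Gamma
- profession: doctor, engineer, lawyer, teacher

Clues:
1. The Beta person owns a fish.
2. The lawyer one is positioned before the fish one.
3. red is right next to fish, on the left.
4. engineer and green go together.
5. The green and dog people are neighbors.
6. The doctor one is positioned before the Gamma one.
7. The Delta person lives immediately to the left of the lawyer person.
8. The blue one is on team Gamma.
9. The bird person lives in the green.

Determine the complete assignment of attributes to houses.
Solution:

House | Color | Pet | Team | Profession
---------------------------------------
  1   | green | bird | Delta | engineer
  2   | red | dog | Alpha | lawyer
  3   | white | fish | Beta | doctor
  4   | blue | cat | Gamma | teacher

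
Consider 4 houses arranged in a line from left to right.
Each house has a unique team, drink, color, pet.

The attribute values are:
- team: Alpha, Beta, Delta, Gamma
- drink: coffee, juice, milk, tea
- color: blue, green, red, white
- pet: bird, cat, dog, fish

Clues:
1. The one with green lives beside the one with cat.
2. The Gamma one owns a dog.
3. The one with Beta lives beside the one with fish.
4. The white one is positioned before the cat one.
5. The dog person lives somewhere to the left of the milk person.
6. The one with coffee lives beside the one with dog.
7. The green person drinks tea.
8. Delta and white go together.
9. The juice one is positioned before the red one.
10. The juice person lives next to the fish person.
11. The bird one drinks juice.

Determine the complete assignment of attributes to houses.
Solution:

House | Team | Drink | Color | Pet
----------------------------------
  1   | Beta | juice | blue | bird
  2   | Delta | coffee | white | fish
  3   | Gamma | tea | green | dog
  4   | Alpha | milk | red | cat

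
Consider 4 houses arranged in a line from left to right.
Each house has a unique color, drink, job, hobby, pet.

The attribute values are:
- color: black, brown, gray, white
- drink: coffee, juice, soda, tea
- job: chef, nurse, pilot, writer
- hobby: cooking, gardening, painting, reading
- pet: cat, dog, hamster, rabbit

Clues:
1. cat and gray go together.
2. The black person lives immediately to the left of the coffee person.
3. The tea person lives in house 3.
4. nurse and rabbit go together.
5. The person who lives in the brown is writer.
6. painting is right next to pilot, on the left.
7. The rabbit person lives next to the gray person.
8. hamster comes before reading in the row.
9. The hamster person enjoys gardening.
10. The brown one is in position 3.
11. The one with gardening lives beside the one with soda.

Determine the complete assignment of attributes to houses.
Solution:

House | Color | Drink | Job | Hobby | Pet
-----------------------------------------
  1   | black | juice | nurse | painting | rabbit
  2   | gray | coffee | pilot | cooking | cat
  3   | brown | tea | writer | gardening | hamster
  4   | white | soda | chef | reading | dog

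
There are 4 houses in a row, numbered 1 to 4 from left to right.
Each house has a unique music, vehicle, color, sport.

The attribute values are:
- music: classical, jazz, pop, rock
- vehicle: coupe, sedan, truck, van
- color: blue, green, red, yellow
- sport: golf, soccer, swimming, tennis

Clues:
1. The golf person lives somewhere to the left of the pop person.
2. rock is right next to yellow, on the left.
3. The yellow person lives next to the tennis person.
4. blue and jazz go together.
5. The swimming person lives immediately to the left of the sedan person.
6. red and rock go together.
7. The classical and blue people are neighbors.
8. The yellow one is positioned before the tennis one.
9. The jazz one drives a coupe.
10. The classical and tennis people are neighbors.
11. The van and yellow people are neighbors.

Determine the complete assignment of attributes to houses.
Solution:

House | Music | Vehicle | Color | Sport
---------------------------------------
  1   | rock | van | red | swimming
  2   | classical | sedan | yellow | golf
  3   | jazz | coupe | blue | tennis
  4   | pop | truck | green | soccer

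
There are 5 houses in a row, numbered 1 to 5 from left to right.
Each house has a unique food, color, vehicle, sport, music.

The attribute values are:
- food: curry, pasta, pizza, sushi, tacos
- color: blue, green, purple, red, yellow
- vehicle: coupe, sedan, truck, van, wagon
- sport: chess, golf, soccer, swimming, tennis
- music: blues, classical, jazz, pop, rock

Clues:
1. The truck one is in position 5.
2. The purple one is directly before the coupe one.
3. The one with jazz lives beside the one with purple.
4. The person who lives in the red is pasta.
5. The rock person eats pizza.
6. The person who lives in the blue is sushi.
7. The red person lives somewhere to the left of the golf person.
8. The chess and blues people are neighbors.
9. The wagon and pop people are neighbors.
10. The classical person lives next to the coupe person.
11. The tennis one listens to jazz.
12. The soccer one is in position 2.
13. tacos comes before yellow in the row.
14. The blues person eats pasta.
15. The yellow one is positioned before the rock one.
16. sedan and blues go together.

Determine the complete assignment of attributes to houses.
Solution:

House | Food | Color | Vehicle | Sport | Music
----------------------------------------------
  1   | sushi | blue | van | tennis | jazz
  2   | tacos | purple | wagon | soccer | classical
  3   | curry | yellow | coupe | chess | pop
  4   | pasta | red | sedan | swimming | blues
  5   | pizza | green | truck | golf | rock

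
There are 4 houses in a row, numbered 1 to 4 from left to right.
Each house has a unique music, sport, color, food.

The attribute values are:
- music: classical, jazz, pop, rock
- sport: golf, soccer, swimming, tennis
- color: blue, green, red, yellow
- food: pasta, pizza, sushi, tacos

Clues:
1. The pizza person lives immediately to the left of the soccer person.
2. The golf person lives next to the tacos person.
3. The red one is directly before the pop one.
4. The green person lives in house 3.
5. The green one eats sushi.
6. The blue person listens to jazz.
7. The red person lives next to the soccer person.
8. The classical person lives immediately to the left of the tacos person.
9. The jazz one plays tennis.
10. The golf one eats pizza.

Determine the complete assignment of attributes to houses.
Solution:

House | Music | Sport | Color | Food
------------------------------------
  1   | classical | golf | red | pizza
  2   | pop | soccer | yellow | tacos
  3   | rock | swimming | green | sushi
  4   | jazz | tennis | blue | pasta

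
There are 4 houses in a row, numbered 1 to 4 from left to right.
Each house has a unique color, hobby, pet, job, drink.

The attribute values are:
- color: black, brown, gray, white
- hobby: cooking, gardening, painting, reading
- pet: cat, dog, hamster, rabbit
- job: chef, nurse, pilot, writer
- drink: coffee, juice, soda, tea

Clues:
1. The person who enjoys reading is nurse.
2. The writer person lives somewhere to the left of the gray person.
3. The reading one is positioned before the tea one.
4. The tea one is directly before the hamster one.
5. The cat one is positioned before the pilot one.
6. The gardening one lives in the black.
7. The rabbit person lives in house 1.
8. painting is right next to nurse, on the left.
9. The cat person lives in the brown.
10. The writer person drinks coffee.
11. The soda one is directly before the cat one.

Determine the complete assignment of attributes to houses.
Solution:

House | Color | Hobby | Pet | Job | Drink
-----------------------------------------
  1   | white | painting | rabbit | writer | coffee
  2   | gray | reading | dog | nurse | soda
  3   | brown | cooking | cat | chef | tea
  4   | black | gardening | hamster | pilot | juice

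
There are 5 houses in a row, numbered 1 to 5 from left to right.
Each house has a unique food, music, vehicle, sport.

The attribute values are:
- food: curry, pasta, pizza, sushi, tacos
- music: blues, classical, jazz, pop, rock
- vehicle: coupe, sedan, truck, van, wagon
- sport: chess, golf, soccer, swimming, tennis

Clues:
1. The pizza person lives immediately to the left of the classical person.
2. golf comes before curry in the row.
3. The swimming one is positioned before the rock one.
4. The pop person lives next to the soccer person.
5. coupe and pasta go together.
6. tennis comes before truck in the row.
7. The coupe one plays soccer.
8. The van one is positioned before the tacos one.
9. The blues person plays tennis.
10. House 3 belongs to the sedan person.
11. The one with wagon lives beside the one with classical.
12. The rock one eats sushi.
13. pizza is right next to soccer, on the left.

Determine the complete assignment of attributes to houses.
Solution:

House | Food | Music | Vehicle | Sport
--------------------------------------
  1   | pizza | pop | wagon | swimming
  2   | pasta | classical | coupe | soccer
  3   | sushi | rock | sedan | golf
  4   | curry | blues | van | tennis
  5   | tacos | jazz | truck | chess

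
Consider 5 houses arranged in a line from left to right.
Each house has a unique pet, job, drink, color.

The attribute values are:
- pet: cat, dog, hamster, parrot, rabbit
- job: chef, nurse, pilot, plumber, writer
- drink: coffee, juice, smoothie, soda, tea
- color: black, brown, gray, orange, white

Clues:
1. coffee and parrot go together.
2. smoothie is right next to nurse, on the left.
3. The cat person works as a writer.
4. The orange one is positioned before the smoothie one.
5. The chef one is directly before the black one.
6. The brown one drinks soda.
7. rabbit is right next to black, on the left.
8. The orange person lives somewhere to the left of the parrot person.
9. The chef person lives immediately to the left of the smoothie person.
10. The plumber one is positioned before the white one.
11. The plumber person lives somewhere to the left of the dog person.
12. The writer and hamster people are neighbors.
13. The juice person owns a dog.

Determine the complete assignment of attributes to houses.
Solution:

House | Pet | Job | Drink | Color
---------------------------------
  1   | rabbit | chef | tea | orange
  2   | cat | writer | smoothie | black
  3   | hamster | nurse | soda | brown
  4   | parrot | plumber | coffee | gray
  5   | dog | pilot | juice | white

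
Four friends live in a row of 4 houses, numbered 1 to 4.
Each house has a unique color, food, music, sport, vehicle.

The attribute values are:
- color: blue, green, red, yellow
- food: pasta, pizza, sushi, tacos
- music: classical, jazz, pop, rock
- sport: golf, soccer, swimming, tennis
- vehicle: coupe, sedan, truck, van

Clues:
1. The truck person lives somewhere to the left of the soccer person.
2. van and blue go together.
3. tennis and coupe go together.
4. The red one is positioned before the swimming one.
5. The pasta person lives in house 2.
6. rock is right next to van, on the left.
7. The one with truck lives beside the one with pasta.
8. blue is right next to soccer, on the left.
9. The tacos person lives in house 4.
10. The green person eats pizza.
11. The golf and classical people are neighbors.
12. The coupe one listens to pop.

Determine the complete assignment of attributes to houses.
Solution:

House | Color | Food | Music | Sport | Vehicle
----------------------------------------------
  1   | red | sushi | rock | golf | truck
  2   | blue | pasta | classical | swimming | van
  3   | green | pizza | jazz | soccer | sedan
  4   | yellow | tacos | pop | tennis | coupe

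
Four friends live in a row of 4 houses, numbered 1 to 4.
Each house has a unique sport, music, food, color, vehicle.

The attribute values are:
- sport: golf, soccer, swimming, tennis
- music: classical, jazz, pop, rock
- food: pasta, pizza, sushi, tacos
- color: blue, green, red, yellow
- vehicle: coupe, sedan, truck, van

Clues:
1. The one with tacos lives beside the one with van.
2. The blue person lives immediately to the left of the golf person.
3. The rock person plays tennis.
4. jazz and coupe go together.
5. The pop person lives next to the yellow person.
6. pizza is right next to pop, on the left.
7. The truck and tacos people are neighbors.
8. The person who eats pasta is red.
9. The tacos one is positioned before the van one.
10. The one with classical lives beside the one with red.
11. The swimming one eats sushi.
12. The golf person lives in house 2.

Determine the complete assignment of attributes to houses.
Solution:

House | Sport | Music | Food | Color | Vehicle
----------------------------------------------
  1   | tennis | rock | pizza | blue | truck
  2   | golf | pop | tacos | green | sedan
  3   | swimming | classical | sushi | yellow | van
  4   | soccer | jazz | pasta | red | coupe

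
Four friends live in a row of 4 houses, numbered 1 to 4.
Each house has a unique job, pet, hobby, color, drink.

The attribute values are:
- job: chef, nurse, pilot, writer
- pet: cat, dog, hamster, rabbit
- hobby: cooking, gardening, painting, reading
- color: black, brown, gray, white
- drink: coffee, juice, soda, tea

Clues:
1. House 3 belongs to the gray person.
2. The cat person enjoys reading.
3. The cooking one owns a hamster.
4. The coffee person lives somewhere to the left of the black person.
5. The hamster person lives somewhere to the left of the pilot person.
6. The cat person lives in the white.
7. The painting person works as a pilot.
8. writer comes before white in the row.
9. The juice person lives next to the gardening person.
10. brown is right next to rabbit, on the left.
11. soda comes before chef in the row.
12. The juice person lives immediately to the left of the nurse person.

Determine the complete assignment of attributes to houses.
Solution:

House | Job | Pet | Hobby | Color | Drink
-----------------------------------------
  1   | writer | hamster | cooking | brown | coffee
  2   | pilot | rabbit | painting | black | juice
  3   | nurse | dog | gardening | gray | soda
  4   | chef | cat | reading | white | tea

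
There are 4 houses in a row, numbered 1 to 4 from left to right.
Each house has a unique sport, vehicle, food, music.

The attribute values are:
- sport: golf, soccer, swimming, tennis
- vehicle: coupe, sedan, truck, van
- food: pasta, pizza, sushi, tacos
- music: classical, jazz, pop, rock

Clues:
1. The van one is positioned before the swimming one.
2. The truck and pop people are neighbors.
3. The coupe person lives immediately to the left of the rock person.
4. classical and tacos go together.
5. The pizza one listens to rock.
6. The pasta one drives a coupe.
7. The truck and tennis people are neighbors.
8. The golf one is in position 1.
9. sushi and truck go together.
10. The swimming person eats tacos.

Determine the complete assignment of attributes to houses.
Solution:

House | Sport | Vehicle | Food | Music
--------------------------------------
  1   | golf | truck | sushi | jazz
  2   | tennis | coupe | pasta | pop
  3   | soccer | van | pizza | rock
  4   | swimming | sedan | tacos | classical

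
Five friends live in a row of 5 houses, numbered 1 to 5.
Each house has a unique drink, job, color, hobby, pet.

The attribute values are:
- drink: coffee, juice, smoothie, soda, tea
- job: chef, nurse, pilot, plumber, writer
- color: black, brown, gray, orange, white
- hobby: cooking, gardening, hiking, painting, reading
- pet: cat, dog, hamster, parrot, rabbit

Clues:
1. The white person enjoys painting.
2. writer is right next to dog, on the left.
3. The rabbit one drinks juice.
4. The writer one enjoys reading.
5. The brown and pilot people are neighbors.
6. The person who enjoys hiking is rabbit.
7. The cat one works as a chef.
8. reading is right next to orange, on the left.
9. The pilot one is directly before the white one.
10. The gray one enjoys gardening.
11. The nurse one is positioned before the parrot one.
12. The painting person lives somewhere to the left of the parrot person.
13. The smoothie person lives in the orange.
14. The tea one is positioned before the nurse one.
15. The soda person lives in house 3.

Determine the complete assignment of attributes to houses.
Solution:

House | Drink | Job | Color | Hobby | Pet
-----------------------------------------
  1   | tea | writer | brown | reading | hamster
  2   | smoothie | pilot | orange | cooking | dog
  3   | soda | chef | white | painting | cat
  4   | juice | nurse | black | hiking | rabbit
  5   | coffee | plumber | gray | gardening | parrot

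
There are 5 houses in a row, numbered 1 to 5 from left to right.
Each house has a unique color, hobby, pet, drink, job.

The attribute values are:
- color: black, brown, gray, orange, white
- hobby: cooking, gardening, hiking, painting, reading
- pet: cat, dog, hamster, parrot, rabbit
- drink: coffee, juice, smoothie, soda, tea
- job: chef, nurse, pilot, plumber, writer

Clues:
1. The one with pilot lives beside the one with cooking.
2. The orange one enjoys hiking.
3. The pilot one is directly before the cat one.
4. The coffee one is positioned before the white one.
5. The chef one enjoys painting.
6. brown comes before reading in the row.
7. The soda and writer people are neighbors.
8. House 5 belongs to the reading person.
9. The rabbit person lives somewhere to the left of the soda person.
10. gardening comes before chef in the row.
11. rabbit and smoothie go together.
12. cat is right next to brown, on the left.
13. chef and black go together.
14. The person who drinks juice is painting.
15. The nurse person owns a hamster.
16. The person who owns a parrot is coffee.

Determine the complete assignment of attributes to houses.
Solution:

House | Color | Hobby | Pet | Drink | Job
-----------------------------------------
  1   | orange | hiking | rabbit | smoothie | pilot
  2   | gray | cooking | cat | soda | plumber
  3   | brown | gardening | parrot | coffee | writer
  4   | black | painting | dog | juice | chef
  5   | white | reading | hamster | tea | nurse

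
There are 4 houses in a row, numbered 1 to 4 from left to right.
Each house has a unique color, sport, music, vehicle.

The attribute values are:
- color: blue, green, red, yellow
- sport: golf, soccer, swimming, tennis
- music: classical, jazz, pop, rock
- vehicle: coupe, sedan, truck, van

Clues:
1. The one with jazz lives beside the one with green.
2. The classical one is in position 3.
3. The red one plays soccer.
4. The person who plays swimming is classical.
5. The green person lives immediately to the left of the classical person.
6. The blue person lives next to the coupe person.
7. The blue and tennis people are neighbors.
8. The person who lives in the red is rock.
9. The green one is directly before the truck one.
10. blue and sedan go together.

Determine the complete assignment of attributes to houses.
Solution:

House | Color | Sport | Music | Vehicle
---------------------------------------
  1   | blue | golf | jazz | sedan
  2   | green | tennis | pop | coupe
  3   | yellow | swimming | classical | truck
  4   | red | soccer | rock | van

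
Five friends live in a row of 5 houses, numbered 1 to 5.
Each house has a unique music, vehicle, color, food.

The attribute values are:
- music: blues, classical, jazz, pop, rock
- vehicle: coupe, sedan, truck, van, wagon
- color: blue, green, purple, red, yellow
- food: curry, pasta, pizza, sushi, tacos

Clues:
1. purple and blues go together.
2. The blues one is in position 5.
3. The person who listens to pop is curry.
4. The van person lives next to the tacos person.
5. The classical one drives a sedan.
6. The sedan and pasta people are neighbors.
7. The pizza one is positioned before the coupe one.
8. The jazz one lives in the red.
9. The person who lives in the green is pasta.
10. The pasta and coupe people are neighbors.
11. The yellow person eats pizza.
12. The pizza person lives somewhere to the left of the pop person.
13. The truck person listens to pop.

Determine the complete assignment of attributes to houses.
Solution:

House | Music | Vehicle | Color | Food
--------------------------------------
  1   | classical | sedan | yellow | pizza
  2   | rock | van | green | pasta
  3   | jazz | coupe | red | tacos
  4   | pop | truck | blue | curry
  5   | blues | wagon | purple | sushi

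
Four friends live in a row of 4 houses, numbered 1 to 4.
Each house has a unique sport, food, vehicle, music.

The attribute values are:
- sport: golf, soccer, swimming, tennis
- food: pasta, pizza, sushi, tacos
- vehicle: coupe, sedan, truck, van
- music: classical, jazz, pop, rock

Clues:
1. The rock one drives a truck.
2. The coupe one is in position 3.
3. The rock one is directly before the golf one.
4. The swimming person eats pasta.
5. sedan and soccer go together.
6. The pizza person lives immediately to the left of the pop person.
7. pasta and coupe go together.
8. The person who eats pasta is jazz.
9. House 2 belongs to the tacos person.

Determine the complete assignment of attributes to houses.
Solution:

House | Sport | Food | Vehicle | Music
--------------------------------------
  1   | tennis | pizza | truck | rock
  2   | golf | tacos | van | pop
  3   | swimming | pasta | coupe | jazz
  4   | soccer | sushi | sedan | classical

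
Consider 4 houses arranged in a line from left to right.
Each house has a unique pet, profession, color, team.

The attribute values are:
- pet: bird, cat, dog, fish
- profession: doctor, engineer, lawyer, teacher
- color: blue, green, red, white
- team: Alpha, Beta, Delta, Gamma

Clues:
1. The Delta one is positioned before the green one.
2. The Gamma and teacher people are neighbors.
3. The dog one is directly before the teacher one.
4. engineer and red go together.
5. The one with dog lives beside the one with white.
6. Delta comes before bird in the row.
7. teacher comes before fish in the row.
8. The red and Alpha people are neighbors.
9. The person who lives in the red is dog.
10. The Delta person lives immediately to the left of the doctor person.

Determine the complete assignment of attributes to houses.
Solution:

House | Pet | Profession | Color | Team
---------------------------------------
  1   | dog | engineer | red | Gamma
  2   | cat | teacher | white | Alpha
  3   | fish | lawyer | blue | Delta
  4   | bird | doctor | green | Beta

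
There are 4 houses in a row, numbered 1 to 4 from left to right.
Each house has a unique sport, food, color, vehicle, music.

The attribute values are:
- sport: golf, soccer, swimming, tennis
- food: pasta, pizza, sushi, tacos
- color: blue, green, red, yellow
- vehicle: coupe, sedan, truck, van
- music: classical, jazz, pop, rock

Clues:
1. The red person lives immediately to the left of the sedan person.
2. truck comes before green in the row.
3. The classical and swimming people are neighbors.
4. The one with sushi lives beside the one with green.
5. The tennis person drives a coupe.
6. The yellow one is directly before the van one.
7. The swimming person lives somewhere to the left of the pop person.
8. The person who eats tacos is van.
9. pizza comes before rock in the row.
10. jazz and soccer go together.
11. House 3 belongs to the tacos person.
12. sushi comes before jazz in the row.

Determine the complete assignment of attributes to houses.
Solution:

House | Sport | Food | Color | Vehicle | Music
----------------------------------------------
  1   | golf | pizza | red | truck | classical
  2   | swimming | sushi | yellow | sedan | rock
  3   | soccer | tacos | green | van | jazz
  4   | tennis | pasta | blue | coupe | pop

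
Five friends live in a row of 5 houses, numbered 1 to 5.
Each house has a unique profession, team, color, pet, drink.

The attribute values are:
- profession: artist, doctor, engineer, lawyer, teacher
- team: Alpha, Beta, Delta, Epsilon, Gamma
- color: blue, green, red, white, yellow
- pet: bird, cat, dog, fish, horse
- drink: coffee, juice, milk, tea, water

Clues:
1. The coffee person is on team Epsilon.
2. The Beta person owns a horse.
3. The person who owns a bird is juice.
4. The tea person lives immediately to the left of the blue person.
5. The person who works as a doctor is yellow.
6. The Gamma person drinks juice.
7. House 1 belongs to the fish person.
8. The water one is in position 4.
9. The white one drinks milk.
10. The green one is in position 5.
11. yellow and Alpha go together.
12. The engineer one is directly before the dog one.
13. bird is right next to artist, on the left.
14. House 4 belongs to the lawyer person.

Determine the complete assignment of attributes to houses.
Solution:

House | Profession | Team | Color | Pet | Drink
-----------------------------------------------
  1   | doctor | Alpha | yellow | fish | tea
  2   | engineer | Gamma | blue | bird | juice
  3   | artist | Delta | white | dog | milk
  4   | lawyer | Beta | red | horse | water
  5   | teacher | Epsilon | green | cat | coffee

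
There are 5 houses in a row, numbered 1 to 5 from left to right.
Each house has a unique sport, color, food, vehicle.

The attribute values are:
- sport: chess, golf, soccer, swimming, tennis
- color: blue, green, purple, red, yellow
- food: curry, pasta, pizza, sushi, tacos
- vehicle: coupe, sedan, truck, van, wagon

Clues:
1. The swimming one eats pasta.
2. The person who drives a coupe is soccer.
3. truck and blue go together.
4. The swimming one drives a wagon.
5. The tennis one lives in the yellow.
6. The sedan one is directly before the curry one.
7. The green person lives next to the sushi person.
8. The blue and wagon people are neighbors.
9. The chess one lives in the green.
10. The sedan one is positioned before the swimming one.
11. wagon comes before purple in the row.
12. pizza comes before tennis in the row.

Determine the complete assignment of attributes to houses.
Solution:

House | Sport | Color | Food | Vehicle
--------------------------------------
  1   | chess | green | pizza | van
  2   | tennis | yellow | sushi | sedan
  3   | golf | blue | curry | truck
  4   | swimming | red | pasta | wagon
  5   | soccer | purple | tacos | coupe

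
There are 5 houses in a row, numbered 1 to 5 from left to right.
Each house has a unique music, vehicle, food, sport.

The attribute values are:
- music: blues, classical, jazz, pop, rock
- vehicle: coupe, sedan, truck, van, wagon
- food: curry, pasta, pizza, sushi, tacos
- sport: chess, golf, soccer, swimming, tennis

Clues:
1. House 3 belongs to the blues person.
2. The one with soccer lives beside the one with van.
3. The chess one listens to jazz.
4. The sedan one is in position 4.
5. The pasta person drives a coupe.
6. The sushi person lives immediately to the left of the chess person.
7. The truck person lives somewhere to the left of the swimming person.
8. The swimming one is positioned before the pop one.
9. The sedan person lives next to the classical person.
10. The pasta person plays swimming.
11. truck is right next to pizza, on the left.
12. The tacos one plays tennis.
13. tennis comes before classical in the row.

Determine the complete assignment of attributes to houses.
Solution:

House | Music | Vehicle | Food | Sport
--------------------------------------
  1   | rock | truck | sushi | soccer
  2   | jazz | van | pizza | chess
  3   | blues | coupe | pasta | swimming
  4   | pop | sedan | tacos | tennis
  5   | classical | wagon | curry | golf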